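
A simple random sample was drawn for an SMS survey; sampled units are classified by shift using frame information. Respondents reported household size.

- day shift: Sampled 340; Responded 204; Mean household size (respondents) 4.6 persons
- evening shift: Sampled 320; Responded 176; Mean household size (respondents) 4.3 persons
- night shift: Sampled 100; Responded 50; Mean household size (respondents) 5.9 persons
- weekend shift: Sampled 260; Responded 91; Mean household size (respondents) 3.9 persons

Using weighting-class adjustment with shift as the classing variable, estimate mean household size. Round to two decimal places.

4.45

Response rates by class: day shift 204/340 = 60%, evening shift 176/320 = 55%, night shift 50/100 = 50%, weekend shift 91/260 = 35%.
Inverse-response-rate weighting restores each class to its sampled count, so class totals weight by n_sampled:
  day shift: 340 × 4.6 = 1564
  evening shift: 320 × 4.3 = 1376
  night shift: 100 × 5.9 = 590
  weekend shift: 260 × 3.9 = 1014
Adjusted estimate = 4544 / 1,020 = 4.4549 → 4.45.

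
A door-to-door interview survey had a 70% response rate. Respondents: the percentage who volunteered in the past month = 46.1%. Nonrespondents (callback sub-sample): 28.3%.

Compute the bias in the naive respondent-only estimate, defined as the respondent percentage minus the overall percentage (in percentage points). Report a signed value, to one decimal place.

Nonresponse fraction = 1 − 0.7 = 0.3.
Bias = (nonresponse fraction) × (respondent percentage − nonrespondent percentage)
     = 0.3 × (46.1 − 28.3) = 0.3 × 17.8 = 5.34.

+5.3 percentage points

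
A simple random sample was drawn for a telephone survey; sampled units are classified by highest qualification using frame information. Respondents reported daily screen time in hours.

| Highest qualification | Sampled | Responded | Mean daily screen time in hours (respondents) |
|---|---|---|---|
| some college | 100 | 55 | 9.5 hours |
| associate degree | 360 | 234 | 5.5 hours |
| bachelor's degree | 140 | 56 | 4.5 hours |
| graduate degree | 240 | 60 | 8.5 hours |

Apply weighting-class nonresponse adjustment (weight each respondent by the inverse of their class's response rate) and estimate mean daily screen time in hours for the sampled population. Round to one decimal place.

6.7

Class response rates: some college 55/100 = 55%, associate degree 234/360 = 65%, bachelor's degree 56/140 = 40%, graduate degree 60/240 = 25%.
Weighting each respondent by the inverse class response rate inflates each class back to its sampled size, so the class weight is n_sampled:
  some college: 100 × 9.5 = 950
  associate degree: 360 × 5.5 = 1980
  bachelor's degree: 140 × 4.5 = 630
  graduate degree: 240 × 8.5 = 2040
Adjusted estimate = 5600 / 840 = 6.66667 → 6.7.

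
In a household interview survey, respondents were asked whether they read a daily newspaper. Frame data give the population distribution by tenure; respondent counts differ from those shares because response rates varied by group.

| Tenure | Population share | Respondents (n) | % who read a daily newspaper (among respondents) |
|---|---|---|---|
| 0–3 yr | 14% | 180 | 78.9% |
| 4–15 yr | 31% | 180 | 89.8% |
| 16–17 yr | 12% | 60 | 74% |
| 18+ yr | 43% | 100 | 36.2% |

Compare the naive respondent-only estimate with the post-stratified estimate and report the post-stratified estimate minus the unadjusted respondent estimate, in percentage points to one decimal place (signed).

Naive respondent-only estimate (weights = respondent counts):
  (180/520)×78.9 + (180/520)×89.8 + (60/520)×74 + (100/520)×36.2 = 73.8962%
Post-stratified estimate weights by population shares:
  0.14×78.9 + 0.31×89.8 + 0.12×74 + 0.43×36.2 = 63.33%
Difference = 63.33 − 73.8962 = -10.5662 pp.

-10.6 percentage points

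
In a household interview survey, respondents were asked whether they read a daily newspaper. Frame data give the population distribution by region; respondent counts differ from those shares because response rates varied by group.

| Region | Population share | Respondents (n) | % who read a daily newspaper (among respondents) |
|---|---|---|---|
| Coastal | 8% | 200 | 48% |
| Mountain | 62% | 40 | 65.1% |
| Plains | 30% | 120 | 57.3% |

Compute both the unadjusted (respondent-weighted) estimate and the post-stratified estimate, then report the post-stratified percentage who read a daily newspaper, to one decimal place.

61.4%

Naive respondent-only estimate (weights = respondent counts):
  (200/360)×48 + (40/360)×65.1 + (120/360)×57.3 = 53%
Post-stratifying to population shares instead:
  0.08×48 + 0.62×65.1 + 0.3×57.3 = 61.392%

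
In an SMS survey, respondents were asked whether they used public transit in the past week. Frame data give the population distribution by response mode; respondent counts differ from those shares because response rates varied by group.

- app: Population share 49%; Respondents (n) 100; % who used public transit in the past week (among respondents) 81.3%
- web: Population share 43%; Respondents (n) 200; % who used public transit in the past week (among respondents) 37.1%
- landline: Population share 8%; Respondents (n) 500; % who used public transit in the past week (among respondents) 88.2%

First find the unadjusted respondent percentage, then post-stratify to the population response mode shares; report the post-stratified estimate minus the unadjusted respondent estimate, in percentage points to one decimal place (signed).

-11.7 percentage points

Unadjusted (pooled respondent) estimate weights by respondent counts:
  (100/800)×81.3 + (200/800)×37.1 + (500/800)×88.2 = 74.5625%
Post-stratifying to population shares instead:
  0.49×81.3 + 0.43×37.1 + 0.08×88.2 = 62.846%
Difference = 62.846 − 74.5625 = -11.7165 pp.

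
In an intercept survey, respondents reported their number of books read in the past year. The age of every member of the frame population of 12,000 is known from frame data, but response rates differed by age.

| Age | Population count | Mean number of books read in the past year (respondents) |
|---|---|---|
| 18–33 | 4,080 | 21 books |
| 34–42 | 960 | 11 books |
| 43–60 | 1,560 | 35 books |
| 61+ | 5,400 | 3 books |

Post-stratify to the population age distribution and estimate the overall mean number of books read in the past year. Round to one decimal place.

Reweight to the known age distribution:
  18–33: (4,080/12,000) × 21 = 7.14
  34–42: (960/12,000) × 11 = 0.88
  43–60: (1,560/12,000) × 35 = 4.55
  61+: (5,400/12,000) × 3 = 1.35
Post-stratified estimate = 13.92 → 13.9.

13.9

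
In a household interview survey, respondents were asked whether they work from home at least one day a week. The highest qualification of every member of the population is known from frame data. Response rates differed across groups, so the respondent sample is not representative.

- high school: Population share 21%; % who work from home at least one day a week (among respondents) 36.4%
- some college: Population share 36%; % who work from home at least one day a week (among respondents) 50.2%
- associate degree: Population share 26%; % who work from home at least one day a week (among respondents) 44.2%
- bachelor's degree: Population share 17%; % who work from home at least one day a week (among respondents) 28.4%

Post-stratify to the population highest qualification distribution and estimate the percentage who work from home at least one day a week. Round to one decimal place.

42.0%

Each cell contributes population-share × respondent value:
  high school: 0.21 × 36.4 = 7.644
  some college: 0.36 × 50.2 = 18.072
  associate degree: 0.26 × 44.2 = 11.492
  bachelor's degree: 0.17 × 28.4 = 4.828
Post-stratified estimate = 42.036 → 42.0%.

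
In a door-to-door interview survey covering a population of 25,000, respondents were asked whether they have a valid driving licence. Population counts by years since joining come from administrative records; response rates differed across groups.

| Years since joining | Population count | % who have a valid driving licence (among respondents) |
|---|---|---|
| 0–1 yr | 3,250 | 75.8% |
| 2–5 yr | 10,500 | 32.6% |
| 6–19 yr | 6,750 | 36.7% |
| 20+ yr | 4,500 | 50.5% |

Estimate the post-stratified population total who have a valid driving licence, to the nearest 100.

10,600

Apply each group's respondent rate to its population count:
  0–1 yr: 3,250 × 75.8% = 2463.5
  2–5 yr: 10,500 × 32.6% = 3423
  6–19 yr: 6,750 × 36.7% = 2477.25
  20+ yr: 4,500 × 50.5% = 2272.5
Estimated total = 10636.2 → 10,600.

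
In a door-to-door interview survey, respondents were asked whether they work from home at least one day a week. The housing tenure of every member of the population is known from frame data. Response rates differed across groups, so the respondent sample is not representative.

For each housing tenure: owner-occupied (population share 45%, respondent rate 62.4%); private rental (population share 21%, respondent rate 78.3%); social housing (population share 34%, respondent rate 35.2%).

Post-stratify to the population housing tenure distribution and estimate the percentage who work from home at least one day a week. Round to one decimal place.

Each cell contributes population-share × respondent value:
  owner-occupied: 0.45 × 62.4 = 28.08
  private rental: 0.21 × 78.3 = 16.443
  social housing: 0.34 × 35.2 = 11.968
Post-stratified estimate = 56.491 → 56.5%.

56.5%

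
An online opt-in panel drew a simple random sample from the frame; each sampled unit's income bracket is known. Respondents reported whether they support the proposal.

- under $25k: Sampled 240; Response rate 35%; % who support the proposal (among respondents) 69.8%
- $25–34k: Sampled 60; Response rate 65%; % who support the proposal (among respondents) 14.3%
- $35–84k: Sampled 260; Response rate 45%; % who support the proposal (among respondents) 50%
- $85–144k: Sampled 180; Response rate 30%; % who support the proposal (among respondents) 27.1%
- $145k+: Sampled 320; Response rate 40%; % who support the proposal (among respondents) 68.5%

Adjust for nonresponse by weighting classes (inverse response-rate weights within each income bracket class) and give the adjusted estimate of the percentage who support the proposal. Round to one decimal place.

54.2%

Each respondent's weight = sampled/responded in their class; summing within a class gives n_sampled, so:
  under $25k: 240 × 69.8 = 16,752
  $25–34k: 60 × 14.3 = 858
  $35–84k: 260 × 50 = 13,000
  $85–144k: 180 × 27.1 = 4878
  $145k+: 320 × 68.5 = 21,920
Adjusted estimate = 57,408 / 1,060 = 54.1585 → 54.2%.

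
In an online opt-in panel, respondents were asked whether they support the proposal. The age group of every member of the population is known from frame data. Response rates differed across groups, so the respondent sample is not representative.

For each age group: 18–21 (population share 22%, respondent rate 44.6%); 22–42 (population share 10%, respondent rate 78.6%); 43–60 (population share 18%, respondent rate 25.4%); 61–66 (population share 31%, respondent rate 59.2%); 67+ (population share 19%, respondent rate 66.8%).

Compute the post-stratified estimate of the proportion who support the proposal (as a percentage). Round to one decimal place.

53.3%

Each cell contributes population-share × respondent value:
  18–21: 0.22 × 44.6 = 9.812
  22–42: 0.1 × 78.6 = 7.86
  43–60: 0.18 × 25.4 = 4.572
  61–66: 0.31 × 59.2 = 18.352
  67+: 0.19 × 66.8 = 12.692
Post-stratified estimate = 53.288 → 53.3%.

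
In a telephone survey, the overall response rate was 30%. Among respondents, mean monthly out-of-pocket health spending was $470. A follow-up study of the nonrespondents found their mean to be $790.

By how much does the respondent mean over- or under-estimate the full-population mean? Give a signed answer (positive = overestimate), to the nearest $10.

Nonresponse fraction = 1 − 0.3 = 0.7.
Bias = (nonresponse fraction) × (respondent mean − nonrespondent mean)
     = 0.7 × (470 − 790) = 0.7 × -320 = -224.

-$220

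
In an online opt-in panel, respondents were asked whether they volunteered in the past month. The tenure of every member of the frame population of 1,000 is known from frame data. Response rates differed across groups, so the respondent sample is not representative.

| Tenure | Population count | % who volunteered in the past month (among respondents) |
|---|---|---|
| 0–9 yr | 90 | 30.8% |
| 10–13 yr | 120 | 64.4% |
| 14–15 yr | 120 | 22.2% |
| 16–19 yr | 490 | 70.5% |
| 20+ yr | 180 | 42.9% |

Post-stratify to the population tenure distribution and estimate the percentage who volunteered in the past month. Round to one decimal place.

55.4%

Post-stratification weights by population share, not respondent share:
  0–9 yr: (90/1,000) × 30.8 = 2.772
  10–13 yr: (120/1,000) × 64.4 = 7.728
  14–15 yr: (120/1,000) × 22.2 = 2.664
  16–19 yr: (490/1,000) × 70.5 = 34.545
  20+ yr: (180/1,000) × 42.9 = 7.722
Post-stratified estimate = 55.431 → 55.4%.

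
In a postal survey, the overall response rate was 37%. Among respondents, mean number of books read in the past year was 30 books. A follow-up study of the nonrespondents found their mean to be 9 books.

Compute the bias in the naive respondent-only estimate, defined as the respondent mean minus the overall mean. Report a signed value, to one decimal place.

+13.2

Nonresponse fraction = 1 − 0.37 = 0.63.
Bias = (nonresponse fraction) × (respondent mean − nonrespondent mean)
     = 0.63 × (30 − 9) = 0.63 × 21 = 13.23.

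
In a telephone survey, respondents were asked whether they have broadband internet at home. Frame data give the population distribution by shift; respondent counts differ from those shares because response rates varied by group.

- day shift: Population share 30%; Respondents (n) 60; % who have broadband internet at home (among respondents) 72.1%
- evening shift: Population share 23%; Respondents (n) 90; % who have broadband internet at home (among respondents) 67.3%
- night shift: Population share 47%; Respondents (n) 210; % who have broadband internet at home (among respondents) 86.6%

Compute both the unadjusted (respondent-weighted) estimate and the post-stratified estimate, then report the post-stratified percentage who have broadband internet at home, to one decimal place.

77.8%

Without adjustment, the pooled respondent share is:
  (60/360)×72.1 + (90/360)×67.3 + (210/360)×86.6 = 79.3583%
Reweighting by population shift shares:
  0.3×72.1 + 0.23×67.3 + 0.47×86.6 = 77.811%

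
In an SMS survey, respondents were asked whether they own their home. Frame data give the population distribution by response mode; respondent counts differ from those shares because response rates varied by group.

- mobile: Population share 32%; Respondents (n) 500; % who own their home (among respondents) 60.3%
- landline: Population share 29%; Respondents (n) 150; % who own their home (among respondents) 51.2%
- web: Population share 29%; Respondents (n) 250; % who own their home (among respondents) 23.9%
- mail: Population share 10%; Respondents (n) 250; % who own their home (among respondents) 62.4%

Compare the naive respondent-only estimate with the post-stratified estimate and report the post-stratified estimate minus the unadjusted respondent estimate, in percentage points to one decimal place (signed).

Unadjusted (pooled respondent) estimate weights by respondent counts:
  (500/1150)×60.3 + (150/1150)×51.2 + (250/1150)×23.9 + (250/1150)×62.4 = 51.6565%
Post-stratifying to population shares instead:
  0.32×60.3 + 0.29×51.2 + 0.29×23.9 + 0.1×62.4 = 47.315%
Difference = 47.315 − 51.6565 = -4.3415 pp.

-4.3 percentage points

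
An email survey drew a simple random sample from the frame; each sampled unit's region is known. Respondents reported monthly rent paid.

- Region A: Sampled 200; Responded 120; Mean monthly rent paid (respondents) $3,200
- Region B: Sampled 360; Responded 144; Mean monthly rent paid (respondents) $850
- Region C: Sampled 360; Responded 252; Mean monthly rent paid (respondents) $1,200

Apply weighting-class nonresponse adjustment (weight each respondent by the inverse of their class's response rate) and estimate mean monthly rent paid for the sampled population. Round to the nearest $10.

$1,500

Class response rates: Region A 120/200 = 60%, Region B 144/360 = 40%, Region C 252/360 = 70%.
Each respondent's weight = sampled/responded in their class; summing within a class gives n_sampled, so:
  Region A: 200 × 3200 = 640,000
  Region B: 360 × 850 = 306,000
  Region C: 360 × 1200 = 432,000
Adjusted estimate = 1,378,000 / 920 = 1497.83 → $1,500.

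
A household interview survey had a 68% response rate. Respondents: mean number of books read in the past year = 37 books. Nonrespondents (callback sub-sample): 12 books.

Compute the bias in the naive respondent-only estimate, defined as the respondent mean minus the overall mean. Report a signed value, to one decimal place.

Nonresponse fraction = 1 − 0.68 = 0.32.
Bias = (nonresponse fraction) × (respondent mean − nonrespondent mean)
     = 0.32 × (37 − 12) = 0.32 × 25 = 8.

+8.0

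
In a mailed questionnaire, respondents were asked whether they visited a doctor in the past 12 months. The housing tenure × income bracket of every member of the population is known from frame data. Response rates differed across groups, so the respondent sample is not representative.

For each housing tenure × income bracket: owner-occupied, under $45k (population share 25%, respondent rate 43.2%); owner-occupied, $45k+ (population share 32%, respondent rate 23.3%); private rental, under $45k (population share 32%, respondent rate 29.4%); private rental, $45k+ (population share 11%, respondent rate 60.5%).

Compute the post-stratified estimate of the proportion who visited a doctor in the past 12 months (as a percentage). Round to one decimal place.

Weight each group's respondent value by its population share:
  owner-occupied, under $45k: 0.25 × 43.2 = 10.8
  owner-occupied, $45k+: 0.32 × 23.3 = 7.456
  private rental, under $45k: 0.32 × 29.4 = 9.408
  private rental, $45k+: 0.11 × 60.5 = 6.655
Post-stratified estimate = 34.319 → 34.3%.

34.3%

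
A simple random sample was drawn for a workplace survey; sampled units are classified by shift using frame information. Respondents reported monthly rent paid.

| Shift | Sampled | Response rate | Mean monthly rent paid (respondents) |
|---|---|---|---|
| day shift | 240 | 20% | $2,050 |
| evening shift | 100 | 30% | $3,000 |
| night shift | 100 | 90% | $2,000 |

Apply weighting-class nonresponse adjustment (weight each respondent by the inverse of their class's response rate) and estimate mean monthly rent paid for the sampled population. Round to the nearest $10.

$2,250

Weighting each respondent by the inverse class response rate inflates each class back to its sampled size, so the class weight is n_sampled:
  day shift: 240 × 2050 = 492,000
  evening shift: 100 × 3000 = 300,000
  night shift: 100 × 2000 = 200,000
Adjusted estimate = 992,000 / 440 = 2254.55 → $2,250.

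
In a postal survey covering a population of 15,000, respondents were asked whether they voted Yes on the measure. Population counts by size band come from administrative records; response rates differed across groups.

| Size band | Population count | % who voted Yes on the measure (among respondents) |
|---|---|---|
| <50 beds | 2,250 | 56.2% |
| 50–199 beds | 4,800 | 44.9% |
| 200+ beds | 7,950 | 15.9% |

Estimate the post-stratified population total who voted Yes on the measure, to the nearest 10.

4,680

Each cell contributes its population count × the respondent rate:
  <50 beds: 2,250 × 56.2% = 1264.5
  50–199 beds: 4,800 × 44.9% = 2155.2
  200+ beds: 7,950 × 15.9% = 1264.05
Estimated total = 4683.75 → 4,680.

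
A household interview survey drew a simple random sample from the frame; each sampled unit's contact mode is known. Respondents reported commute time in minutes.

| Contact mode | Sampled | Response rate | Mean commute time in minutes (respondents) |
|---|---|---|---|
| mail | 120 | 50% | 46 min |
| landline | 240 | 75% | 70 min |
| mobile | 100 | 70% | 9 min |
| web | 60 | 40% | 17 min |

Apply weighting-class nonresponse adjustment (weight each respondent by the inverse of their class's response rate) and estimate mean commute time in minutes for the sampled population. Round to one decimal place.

Inverse-response-rate weighting restores each class to its sampled count, so class totals weight by n_sampled:
  mail: 120 × 46 = 5520
  landline: 240 × 70 = 16,800
  mobile: 100 × 9 = 900
  web: 60 × 17 = 1020
Adjusted estimate = 24,240 / 520 = 46.6154 → 46.6.

46.6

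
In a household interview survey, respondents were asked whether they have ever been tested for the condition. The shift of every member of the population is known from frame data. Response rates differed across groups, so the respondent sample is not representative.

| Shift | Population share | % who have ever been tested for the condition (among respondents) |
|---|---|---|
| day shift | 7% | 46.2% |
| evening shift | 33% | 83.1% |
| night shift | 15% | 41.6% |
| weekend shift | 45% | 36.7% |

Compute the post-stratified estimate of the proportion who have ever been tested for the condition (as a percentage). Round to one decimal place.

Each cell contributes population-share × respondent value:
  day shift: 0.07 × 46.2 = 3.234
  evening shift: 0.33 × 83.1 = 27.423
  night shift: 0.15 × 41.6 = 6.24
  weekend shift: 0.45 × 36.7 = 16.515
Post-stratified estimate = 53.412 → 53.4%.

53.4%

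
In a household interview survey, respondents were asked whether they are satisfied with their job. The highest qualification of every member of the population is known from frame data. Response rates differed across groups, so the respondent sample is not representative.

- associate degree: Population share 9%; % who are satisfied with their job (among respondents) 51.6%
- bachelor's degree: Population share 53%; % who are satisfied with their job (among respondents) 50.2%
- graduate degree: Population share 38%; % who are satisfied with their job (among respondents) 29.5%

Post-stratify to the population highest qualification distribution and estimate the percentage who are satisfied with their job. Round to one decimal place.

42.5%

Reweight to the known highest qualification distribution:
  associate degree: 0.09 × 51.6 = 4.644
  bachelor's degree: 0.53 × 50.2 = 26.606
  graduate degree: 0.38 × 29.5 = 11.21
Post-stratified estimate = 42.46 → 42.5%.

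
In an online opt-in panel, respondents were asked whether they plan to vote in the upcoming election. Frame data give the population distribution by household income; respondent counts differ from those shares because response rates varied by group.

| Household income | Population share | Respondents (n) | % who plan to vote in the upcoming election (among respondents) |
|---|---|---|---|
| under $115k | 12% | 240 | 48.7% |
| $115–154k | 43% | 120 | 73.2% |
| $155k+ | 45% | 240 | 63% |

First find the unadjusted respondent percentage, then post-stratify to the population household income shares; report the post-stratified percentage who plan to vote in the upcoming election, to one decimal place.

Unadjusted (pooled respondent) estimate weights by respondent counts:
  (240/600)×48.7 + (120/600)×73.2 + (240/600)×63 = 59.32%
Post-stratified estimate weights by population shares:
  0.12×48.7 + 0.43×73.2 + 0.45×63 = 65.67%

65.7%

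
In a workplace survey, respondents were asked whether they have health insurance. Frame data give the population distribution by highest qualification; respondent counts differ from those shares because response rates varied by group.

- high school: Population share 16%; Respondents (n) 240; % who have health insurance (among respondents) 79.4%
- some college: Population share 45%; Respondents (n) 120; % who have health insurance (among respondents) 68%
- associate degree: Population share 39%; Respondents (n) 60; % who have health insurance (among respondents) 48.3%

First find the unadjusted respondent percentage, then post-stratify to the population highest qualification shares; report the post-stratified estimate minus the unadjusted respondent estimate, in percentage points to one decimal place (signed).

-9.6 percentage points

Naive respondent-only estimate (weights = respondent counts):
  (240/420)×79.4 + (120/420)×68 + (60/420)×48.3 = 71.7%
Reweighting by population highest qualification shares:
  0.16×79.4 + 0.45×68 + 0.39×48.3 = 62.141%
Difference = 62.141 − 71.7 = -9.559 pp.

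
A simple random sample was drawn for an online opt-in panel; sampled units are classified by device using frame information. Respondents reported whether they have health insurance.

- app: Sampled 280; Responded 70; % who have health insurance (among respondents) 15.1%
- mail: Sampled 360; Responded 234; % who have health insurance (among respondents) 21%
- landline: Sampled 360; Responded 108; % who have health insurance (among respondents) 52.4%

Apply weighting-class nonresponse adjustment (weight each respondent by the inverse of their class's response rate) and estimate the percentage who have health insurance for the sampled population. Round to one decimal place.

Class response rates: app 70/280 = 25%, mail 234/360 = 65%, landline 108/360 = 30%.
Weighting each respondent by the inverse class response rate inflates each class back to its sampled size, so the class weight is n_sampled:
  app: 280 × 15.1 = 4228
  mail: 360 × 21 = 7560
  landline: 360 × 52.4 = 18,864
Adjusted estimate = 30,652 / 1,000 = 30.652 → 30.7%.

30.7%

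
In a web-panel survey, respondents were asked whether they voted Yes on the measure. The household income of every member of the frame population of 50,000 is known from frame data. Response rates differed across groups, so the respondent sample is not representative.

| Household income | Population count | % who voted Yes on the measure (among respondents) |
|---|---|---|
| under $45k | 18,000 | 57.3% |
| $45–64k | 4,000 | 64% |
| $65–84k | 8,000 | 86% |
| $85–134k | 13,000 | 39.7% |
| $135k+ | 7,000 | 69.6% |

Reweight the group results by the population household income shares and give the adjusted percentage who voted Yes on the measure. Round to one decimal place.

Reweight to the known household income distribution:
  under $45k: (18,000/50,000) × 57.3 = 20.628
  $45–64k: (4,000/50,000) × 64 = 5.12
  $65–84k: (8,000/50,000) × 86 = 13.76
  $85–134k: (13,000/50,000) × 39.7 = 10.322
  $135k+: (7,000/50,000) × 69.6 = 9.744
Post-stratified estimate = 59.574 → 59.6%.

59.6%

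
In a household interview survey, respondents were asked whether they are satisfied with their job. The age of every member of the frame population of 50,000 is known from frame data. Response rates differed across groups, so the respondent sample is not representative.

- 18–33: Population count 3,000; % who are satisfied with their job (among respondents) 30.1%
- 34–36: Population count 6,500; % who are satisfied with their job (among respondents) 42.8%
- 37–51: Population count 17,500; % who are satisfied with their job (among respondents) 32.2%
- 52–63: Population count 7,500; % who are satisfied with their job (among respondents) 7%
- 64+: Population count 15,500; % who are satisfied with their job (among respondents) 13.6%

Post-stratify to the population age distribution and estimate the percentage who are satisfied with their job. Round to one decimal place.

Weight each group's respondent value by its population share:
  18–33: (3,000/50,000) × 30.1 = 1.806
  34–36: (6,500/50,000) × 42.8 = 5.564
  37–51: (17,500/50,000) × 32.2 = 11.27
  52–63: (7,500/50,000) × 7 = 1.05
  64+: (15,500/50,000) × 13.6 = 4.216
Post-stratified estimate = 23.906 → 23.9%.

23.9%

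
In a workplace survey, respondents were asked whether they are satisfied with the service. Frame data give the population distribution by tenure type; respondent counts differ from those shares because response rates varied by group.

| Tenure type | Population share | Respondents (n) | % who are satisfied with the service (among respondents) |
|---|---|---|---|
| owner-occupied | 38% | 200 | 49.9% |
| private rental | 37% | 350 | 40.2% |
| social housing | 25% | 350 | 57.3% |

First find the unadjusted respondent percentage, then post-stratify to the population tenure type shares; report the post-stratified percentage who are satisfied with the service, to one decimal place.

48.2%

Without adjustment, the pooled respondent share is:
  (200/900)×49.9 + (350/900)×40.2 + (350/900)×57.3 = 49.0056%
Post-stratifying to population shares instead:
  0.38×49.9 + 0.37×40.2 + 0.25×57.3 = 48.161%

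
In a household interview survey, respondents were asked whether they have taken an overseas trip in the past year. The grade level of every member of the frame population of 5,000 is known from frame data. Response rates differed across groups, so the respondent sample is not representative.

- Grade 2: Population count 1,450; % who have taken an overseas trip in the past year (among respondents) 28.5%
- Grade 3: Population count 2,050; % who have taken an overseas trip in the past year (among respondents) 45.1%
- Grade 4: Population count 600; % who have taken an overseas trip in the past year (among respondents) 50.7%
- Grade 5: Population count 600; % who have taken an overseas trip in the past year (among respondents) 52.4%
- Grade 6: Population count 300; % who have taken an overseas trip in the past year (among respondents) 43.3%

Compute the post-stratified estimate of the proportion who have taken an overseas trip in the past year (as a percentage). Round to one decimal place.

Weight each group's respondent value by its population share:
  Grade 2: (1,450/5,000) × 28.5 = 8.265
  Grade 3: (2,050/5,000) × 45.1 = 18.491
  Grade 4: (600/5,000) × 50.7 = 6.084
  Grade 5: (600/5,000) × 52.4 = 6.288
  Grade 6: (300/5,000) × 43.3 = 2.598
Post-stratified estimate = 41.726 → 41.7%.

41.7%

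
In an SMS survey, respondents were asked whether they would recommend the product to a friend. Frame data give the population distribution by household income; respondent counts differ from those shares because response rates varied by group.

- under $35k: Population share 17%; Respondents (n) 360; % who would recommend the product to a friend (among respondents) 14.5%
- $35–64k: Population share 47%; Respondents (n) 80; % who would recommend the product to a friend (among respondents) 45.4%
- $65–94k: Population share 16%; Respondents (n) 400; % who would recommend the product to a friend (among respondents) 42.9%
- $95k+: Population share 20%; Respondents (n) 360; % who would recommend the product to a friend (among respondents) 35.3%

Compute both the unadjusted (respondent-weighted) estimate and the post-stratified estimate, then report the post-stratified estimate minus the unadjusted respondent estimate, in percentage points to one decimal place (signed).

Without adjustment, the pooled respondent share is:
  (360/1200)×14.5 + (80/1200)×45.4 + (400/1200)×42.9 + (360/1200)×35.3 = 32.2667%
Post-stratifying to population shares instead:
  0.17×14.5 + 0.47×45.4 + 0.16×42.9 + 0.2×35.3 = 37.727%
Difference = 37.727 − 32.2667 = 5.4603 pp.

+5.5 percentage points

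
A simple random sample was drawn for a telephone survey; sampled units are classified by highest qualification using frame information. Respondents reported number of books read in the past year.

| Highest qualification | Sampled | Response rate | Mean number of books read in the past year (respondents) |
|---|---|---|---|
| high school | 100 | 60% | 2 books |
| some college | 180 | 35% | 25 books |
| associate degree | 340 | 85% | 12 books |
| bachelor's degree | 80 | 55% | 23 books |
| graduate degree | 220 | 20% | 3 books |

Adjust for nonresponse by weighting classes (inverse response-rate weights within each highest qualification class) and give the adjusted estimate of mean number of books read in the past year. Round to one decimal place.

With weight = n_sampled/n_responded per class, the weighted class total is n_sampled:
  high school: 100 × 2 = 200
  some college: 180 × 25 = 4500
  associate degree: 340 × 12 = 4080
  bachelor's degree: 80 × 23 = 1840
  graduate degree: 220 × 3 = 660
Adjusted estimate = 11,280 / 920 = 12.2609 → 12.3.

12.3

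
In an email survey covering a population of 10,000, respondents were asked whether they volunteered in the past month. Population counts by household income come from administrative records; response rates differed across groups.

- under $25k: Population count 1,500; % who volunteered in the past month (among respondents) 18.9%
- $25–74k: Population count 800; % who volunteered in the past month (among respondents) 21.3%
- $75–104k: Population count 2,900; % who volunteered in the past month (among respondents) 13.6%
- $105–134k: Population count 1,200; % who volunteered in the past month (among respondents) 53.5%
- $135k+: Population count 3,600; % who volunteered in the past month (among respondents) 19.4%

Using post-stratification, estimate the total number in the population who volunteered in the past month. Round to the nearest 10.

Apply each group's respondent rate to its population count:
  under $25k: 1,500 × 18.9% = 283.5
  $25–74k: 800 × 21.3% = 170.4
  $75–104k: 2,900 × 13.6% = 394.4
  $105–134k: 1,200 × 53.5% = 642
  $135k+: 3,600 × 19.4% = 698.4
Estimated total = 2188.7 → 2,190.

2,190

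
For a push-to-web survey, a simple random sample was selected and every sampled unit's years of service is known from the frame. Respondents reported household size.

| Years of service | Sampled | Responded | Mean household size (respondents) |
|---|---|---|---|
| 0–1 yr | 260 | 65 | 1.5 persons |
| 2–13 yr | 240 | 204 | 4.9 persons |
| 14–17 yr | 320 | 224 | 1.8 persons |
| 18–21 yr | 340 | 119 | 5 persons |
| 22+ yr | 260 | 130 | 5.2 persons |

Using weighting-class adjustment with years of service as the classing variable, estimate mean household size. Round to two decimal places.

Class response rates: 0–1 yr 65/260 = 25%, 2–13 yr 204/240 = 85%, 14–17 yr 224/320 = 70%, 18–21 yr 119/340 = 35%, 22+ yr 130/260 = 50%.
Weighting each respondent by the inverse class response rate inflates each class back to its sampled size, so the class weight is n_sampled:
  0–1 yr: 260 × 1.5 = 390
  2–13 yr: 240 × 4.9 = 1176
  14–17 yr: 320 × 1.8 = 576
  18–21 yr: 340 × 5 = 1700
  22+ yr: 260 × 5.2 = 1352
Adjusted estimate = 5194 / 1,420 = 3.65775 → 3.66.

3.66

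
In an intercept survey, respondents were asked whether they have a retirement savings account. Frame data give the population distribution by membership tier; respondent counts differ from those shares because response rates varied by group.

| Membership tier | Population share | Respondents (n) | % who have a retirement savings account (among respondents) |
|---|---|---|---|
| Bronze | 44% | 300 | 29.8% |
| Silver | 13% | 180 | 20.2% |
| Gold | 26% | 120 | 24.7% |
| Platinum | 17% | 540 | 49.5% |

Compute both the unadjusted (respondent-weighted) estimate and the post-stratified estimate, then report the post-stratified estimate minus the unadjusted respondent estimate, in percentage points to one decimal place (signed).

Without adjustment, the pooled respondent share is:
  (300/1140)×29.8 + (180/1140)×20.2 + (120/1140)×24.7 + (540/1140)×49.5 = 37.0789%
Reweighting by population membership tier shares:
  0.44×29.8 + 0.13×20.2 + 0.26×24.7 + 0.17×49.5 = 30.575%
Difference = 30.575 − 37.0789 = -6.5039 pp.

-6.5 percentage points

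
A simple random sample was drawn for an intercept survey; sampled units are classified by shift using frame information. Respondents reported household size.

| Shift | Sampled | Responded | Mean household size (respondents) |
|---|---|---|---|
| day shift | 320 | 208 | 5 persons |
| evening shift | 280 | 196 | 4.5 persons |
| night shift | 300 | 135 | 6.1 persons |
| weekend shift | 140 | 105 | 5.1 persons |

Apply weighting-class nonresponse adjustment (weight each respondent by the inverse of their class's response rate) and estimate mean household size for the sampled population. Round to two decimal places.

5.20

Response rates by class: day shift 208/320 = 65%, evening shift 196/280 = 70%, night shift 135/300 = 45%, weekend shift 105/140 = 75%.
Weighting each respondent by the inverse class response rate inflates each class back to its sampled size, so the class weight is n_sampled:
  day shift: 320 × 5 = 1600
  evening shift: 280 × 4.5 = 1260
  night shift: 300 × 6.1 = 1830
  weekend shift: 140 × 5.1 = 714
Adjusted estimate = 5404 / 1,040 = 5.19615 → 5.20.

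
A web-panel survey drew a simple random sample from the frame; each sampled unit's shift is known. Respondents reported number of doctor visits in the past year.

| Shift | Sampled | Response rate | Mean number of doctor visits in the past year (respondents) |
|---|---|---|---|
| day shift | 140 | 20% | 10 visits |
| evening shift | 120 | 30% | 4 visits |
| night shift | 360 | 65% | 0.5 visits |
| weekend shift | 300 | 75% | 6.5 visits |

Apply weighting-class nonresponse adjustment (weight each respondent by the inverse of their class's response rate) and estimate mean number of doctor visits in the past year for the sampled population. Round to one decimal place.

4.4

Inverse-response-rate weighting restores each class to its sampled count, so class totals weight by n_sampled:
  day shift: 140 × 10 = 1400
  evening shift: 120 × 4 = 480
  night shift: 360 × 0.5 = 180
  weekend shift: 300 × 6.5 = 1950
Adjusted estimate = 4010 / 920 = 4.3587 → 4.4.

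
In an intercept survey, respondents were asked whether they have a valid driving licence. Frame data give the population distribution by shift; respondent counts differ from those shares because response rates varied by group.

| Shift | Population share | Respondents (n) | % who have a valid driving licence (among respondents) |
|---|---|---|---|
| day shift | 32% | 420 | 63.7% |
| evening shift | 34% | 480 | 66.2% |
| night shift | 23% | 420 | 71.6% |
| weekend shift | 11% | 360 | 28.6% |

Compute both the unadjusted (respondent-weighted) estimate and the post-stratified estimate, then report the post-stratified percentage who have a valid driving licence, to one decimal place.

62.5%

Naive respondent-only estimate (weights = respondent counts):
  (420/1680)×63.7 + (480/1680)×66.2 + (420/1680)×71.6 + (360/1680)×28.6 = 58.8679%
Post-stratified estimate weights by population shares:
  0.32×63.7 + 0.34×66.2 + 0.23×71.6 + 0.11×28.6 = 62.506%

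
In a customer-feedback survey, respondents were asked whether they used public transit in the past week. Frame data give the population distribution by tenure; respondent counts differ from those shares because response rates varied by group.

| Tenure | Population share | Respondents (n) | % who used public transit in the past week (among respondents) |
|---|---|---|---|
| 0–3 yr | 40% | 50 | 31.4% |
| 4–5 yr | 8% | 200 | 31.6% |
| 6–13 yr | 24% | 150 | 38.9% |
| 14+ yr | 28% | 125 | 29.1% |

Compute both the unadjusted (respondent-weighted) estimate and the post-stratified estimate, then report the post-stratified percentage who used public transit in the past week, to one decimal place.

Without adjustment, the pooled respondent share is:
  (50/525)×31.4 + (200/525)×31.6 + (150/525)×38.9 + (125/525)×29.1 = 33.0714%
Reweighting by population tenure shares:
  0.4×31.4 + 0.08×31.6 + 0.24×38.9 + 0.28×29.1 = 32.572%

32.6%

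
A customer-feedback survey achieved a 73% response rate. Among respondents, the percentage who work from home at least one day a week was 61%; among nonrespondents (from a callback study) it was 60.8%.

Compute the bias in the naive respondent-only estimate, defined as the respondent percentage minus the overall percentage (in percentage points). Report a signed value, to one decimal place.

Nonresponse fraction = 1 − 0.73 = 0.27.
Bias = (nonresponse fraction) × (respondent percentage − nonrespondent percentage)
     = 0.27 × (61 − 60.8) = 0.27 × 0.2 = 0.054.

+0.1 percentage points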